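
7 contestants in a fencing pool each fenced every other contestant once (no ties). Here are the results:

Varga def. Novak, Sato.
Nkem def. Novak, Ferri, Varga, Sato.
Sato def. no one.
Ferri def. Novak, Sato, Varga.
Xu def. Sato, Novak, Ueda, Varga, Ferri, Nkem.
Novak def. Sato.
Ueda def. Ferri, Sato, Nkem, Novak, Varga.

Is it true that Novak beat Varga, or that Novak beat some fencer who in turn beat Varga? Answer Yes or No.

Novak did not beat Varga directly.
Novak beat Sato, but each of them lost to Varga. No two-step path.

No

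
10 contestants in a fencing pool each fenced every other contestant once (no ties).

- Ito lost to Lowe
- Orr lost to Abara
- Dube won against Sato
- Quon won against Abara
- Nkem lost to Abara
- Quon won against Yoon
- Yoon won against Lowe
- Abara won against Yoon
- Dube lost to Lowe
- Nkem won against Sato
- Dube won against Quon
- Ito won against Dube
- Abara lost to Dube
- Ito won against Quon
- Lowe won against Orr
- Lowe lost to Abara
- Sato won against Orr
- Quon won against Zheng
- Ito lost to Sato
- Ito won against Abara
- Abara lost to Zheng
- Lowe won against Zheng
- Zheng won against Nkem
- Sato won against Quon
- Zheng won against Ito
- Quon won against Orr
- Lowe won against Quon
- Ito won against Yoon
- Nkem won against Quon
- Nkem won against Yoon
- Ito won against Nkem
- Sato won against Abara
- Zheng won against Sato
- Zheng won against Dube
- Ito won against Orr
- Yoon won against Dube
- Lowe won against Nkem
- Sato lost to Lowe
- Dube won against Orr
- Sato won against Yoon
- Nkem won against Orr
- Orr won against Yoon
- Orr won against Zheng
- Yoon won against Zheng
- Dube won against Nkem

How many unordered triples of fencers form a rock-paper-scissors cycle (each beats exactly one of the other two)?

Win totals: Dube 5, Quon 4, Nkem 4, Yoon 3, Lowe 7, Abara 4, Sato 5, Ito 6, Zheng 5, Orr 2.
A fencer with w wins dominates both others in C(w,2) triples; summing gives 10 + 6 + 6 + 3 + 21 + 6 + 10 + 15 + 10 + 1 = 88 transitive triples.
Total triples C(10,3) = 120, so cyclic triples = 120 − 88 = 32.

32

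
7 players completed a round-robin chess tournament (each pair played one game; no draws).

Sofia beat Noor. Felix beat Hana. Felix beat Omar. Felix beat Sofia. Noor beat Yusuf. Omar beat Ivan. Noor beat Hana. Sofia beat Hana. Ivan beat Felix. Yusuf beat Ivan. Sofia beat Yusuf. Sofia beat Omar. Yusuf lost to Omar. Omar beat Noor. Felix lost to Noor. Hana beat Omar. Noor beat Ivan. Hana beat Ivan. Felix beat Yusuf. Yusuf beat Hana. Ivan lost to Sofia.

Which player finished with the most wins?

Win totals: Sofia 5, Felix 4, Omar 3, Noor 4, Ivan 1, Yusuf 2, Hana 2.
Sofia leads with 5 wins (next highest: 4).

Sofia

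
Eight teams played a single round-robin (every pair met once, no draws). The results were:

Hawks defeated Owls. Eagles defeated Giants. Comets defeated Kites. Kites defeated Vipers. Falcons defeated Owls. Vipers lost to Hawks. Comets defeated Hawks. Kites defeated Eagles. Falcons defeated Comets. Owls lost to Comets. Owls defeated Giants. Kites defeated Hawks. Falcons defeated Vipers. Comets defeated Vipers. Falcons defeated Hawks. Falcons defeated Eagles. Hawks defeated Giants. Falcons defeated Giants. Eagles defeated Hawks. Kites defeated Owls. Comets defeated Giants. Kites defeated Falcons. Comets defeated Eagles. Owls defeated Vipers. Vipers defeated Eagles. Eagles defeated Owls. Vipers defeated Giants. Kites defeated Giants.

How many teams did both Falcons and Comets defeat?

Falcons beat: Comets, Hawks, Giants, Eagles, Vipers, Owls.
Comets beat: Hawks, Giants, Eagles, Vipers, Kites, Owls.
Both beat: Hawks, Giants, Eagles, Vipers, Owls — 5.

5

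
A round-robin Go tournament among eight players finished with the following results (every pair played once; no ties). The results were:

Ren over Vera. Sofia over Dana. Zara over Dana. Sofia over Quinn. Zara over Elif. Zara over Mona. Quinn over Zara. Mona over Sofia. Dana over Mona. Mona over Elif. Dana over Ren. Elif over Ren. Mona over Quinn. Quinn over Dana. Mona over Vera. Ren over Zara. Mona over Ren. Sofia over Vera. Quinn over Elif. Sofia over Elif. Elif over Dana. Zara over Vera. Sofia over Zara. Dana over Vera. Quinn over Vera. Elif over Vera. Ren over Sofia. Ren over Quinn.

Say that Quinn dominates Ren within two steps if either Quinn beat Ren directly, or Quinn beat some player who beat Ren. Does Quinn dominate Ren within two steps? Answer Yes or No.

Quinn did not beat Ren directly.
Quinn beat Elif, Dana, Zara, Vera. Of those, Elif beat Ren.

Yes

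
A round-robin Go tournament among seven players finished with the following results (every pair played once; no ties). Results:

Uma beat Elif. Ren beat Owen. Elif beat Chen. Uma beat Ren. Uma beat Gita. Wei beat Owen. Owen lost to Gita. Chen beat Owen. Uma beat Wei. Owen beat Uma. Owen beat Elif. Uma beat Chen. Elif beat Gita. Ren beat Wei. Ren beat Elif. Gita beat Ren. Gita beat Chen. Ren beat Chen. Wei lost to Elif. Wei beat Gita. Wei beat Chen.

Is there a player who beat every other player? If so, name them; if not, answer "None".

None

Highest win total is Uma with 5 (out of 6 possible).
Uma lost to Owen, so no player went undefeated.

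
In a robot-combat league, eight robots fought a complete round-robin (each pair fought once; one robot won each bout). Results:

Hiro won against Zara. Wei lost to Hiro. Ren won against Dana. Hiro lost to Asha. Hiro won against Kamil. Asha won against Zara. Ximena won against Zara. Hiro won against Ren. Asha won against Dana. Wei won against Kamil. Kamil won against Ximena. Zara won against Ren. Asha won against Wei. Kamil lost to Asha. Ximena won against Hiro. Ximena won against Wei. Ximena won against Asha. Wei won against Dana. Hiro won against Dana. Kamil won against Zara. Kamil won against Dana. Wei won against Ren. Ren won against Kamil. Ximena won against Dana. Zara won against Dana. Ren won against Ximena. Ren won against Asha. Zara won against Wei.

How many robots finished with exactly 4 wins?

1

Win totals: Kamil 3, Zara 3, Ximena 5, Asha 5, Wei 3, Dana 0, Hiro 5, Ren 4.
Exactly 4: Ren — 1 robot.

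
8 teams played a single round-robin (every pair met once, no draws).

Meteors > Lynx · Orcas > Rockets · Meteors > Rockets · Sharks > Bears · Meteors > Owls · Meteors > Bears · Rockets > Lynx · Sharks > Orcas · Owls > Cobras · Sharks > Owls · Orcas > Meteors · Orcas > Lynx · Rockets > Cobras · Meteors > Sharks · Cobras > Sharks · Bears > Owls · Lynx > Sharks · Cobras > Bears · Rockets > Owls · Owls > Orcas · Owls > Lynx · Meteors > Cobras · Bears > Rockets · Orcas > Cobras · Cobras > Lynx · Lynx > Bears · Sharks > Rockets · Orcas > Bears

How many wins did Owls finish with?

Owls' results: beat Orcas, Cobras, Lynx; lost to Meteors, Rockets, Sharks, Bears.
That is 3 wins.

3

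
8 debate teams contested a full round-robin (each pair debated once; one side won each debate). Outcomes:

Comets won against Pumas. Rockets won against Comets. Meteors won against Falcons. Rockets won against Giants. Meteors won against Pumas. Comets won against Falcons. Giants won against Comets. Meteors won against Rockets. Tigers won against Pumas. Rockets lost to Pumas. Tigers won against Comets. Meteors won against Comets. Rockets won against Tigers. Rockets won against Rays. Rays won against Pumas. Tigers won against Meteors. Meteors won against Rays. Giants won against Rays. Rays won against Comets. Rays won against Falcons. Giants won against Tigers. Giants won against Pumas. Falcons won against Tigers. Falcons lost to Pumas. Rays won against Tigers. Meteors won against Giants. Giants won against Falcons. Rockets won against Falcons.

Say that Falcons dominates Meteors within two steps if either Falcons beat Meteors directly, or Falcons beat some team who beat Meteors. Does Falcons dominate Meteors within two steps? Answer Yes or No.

Yes

Falcons did not beat Meteors directly.
Falcons beat Tigers. Of those, Tigers beat Meteors.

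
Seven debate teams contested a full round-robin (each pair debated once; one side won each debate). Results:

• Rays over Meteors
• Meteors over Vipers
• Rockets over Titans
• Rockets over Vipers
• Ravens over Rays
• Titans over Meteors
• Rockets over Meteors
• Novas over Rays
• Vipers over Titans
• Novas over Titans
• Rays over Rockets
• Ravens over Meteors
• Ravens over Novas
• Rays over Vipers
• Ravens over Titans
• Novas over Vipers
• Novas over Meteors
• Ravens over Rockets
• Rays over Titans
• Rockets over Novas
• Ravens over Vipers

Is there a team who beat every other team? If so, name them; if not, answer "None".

Ravens has 6 wins out of 6 opponents — a perfect record.

Ravens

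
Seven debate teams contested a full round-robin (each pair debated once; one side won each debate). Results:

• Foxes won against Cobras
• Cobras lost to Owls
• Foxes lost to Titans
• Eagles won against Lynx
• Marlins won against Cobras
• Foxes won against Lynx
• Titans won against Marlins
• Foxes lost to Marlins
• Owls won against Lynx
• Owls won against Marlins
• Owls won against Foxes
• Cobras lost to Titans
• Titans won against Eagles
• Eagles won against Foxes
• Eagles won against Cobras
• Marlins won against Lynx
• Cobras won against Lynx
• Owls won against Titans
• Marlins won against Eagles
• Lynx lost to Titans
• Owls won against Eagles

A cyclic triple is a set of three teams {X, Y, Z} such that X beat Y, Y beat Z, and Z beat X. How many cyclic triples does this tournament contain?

0

Win totals: Lynx 0, Owls 6, Foxes 2, Titans 5, Marlins 4, Eagles 3, Cobras 1.
A team with w wins dominates both others in C(w,2) triples; summing gives 0 + 15 + 1 + 10 + 6 + 3 + 0 = 35 transitive triples.
Total triples C(7,3) = 35, so cyclic triples = 35 − 35 = 0.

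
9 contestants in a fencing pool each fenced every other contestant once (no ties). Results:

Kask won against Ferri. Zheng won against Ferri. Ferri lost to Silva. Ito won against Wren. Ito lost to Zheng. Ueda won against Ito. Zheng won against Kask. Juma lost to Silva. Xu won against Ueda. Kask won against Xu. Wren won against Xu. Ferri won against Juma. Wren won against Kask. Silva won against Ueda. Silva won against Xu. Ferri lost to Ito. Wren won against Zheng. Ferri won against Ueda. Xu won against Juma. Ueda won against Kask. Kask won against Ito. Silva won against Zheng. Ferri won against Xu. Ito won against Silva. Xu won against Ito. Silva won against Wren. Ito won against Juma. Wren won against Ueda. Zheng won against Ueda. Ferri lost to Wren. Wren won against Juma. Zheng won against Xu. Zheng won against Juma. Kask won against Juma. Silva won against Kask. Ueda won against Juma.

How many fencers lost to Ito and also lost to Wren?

Ito beat: Ferri, Wren, Silva, Juma.
Wren beat: Ferri, Zheng, Kask, Juma, Xu, Ueda.
Both beat: Ferri, Juma — 2.

2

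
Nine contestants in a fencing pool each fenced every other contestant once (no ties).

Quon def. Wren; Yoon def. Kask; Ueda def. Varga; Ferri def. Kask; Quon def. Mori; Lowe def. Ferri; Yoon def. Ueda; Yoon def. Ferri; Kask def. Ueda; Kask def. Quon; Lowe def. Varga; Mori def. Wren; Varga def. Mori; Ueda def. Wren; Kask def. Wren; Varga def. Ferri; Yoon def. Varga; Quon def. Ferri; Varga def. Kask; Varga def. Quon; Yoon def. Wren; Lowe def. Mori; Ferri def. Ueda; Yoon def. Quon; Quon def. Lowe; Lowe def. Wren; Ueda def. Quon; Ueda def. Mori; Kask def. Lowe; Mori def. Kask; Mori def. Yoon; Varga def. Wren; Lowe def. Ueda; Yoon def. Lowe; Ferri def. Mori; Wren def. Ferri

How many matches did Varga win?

5

Varga's results: beat Ferri, Mori, Quon, Kask, Wren; lost to Ueda, Lowe, Yoon.
That is 5 wins.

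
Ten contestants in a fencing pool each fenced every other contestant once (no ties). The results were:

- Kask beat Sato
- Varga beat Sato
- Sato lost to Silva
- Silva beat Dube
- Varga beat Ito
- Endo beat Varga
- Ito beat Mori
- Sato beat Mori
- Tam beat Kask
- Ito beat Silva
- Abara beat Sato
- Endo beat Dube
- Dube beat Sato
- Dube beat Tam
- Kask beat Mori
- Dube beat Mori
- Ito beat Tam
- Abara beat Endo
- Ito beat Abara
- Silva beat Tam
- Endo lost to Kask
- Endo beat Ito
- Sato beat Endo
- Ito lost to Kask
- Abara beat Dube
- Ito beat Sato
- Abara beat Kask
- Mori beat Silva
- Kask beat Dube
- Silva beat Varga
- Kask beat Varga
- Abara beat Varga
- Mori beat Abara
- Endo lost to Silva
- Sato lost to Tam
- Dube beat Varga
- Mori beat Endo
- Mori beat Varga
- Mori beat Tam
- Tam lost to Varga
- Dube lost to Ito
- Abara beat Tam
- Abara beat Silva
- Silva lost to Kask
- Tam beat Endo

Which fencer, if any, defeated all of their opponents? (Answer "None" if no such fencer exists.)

None

Highest win total is Kask with 7 (out of 9 possible).
Kask lost to Tam, Abara, so no fencer went undefeated.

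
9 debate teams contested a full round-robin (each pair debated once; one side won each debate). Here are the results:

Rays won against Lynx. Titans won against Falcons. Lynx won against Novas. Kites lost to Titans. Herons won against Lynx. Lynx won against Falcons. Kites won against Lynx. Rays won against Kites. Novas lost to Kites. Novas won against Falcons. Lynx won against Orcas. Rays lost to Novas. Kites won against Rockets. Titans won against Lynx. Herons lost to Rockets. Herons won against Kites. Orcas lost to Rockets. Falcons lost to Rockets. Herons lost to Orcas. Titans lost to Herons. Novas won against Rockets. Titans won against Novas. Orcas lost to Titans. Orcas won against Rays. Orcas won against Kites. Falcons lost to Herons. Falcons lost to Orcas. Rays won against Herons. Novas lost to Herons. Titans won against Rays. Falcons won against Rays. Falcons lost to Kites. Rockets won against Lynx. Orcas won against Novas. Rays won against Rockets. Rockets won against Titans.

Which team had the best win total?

Win totals: Rockets 5, Falcons 1, Lynx 3, Orcas 5, Herons 5, Novas 3, Kites 4, Rays 4, Titans 6.
Titans leads with 6 wins (next highest: 5).

Titans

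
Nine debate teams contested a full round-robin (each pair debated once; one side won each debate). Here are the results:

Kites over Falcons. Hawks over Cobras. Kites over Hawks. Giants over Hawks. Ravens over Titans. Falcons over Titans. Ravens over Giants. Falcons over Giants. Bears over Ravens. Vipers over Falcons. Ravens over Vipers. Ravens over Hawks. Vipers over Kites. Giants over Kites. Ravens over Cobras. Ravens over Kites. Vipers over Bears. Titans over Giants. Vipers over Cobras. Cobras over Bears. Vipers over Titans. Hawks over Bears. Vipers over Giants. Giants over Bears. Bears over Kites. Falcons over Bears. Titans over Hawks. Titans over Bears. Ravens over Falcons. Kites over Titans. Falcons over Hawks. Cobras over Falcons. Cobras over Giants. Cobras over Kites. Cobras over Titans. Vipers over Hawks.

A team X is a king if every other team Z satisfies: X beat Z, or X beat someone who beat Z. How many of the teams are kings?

Titans cannot reach Vipers, Falcons in two steps.
Cobras cannot reach Vipers in two steps.
Giants cannot reach Vipers in two steps.
Ravens reaches everyone (king).
Kites cannot reach Ravens, Vipers in two steps.
Vipers reaches everyone (king).
Hawks cannot reach Vipers in two steps.
Bears reaches everyone (king).
Falcons cannot reach Vipers in two steps.
Kings: Ravens, Vipers, Bears — 3.

3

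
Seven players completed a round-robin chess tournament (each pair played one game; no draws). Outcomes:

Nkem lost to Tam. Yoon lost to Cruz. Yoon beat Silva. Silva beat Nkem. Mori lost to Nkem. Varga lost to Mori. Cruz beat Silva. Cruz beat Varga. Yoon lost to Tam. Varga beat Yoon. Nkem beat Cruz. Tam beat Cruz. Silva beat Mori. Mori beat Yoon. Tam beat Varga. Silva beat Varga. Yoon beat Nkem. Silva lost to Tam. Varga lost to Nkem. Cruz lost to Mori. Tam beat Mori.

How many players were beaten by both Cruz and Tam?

Cruz beat: Yoon, Varga, Silva.
Tam beat: Nkem, Yoon, Varga, Mori, Cruz, Silva.
Both beat: Yoon, Varga, Silva — 3.

3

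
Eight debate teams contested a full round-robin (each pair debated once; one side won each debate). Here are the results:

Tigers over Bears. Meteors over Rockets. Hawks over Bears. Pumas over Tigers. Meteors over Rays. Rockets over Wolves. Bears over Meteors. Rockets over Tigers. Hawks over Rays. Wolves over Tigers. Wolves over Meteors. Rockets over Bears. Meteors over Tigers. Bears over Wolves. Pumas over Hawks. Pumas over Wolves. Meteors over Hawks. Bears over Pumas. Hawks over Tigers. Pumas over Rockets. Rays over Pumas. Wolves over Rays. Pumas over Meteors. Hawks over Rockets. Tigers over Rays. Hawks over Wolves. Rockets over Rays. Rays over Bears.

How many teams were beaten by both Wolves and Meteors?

2

Wolves beat: Rays, Meteors, Tigers.
Meteors beat: Rays, Tigers, Rockets, Hawks.
Both beat: Rays, Tigers — 2.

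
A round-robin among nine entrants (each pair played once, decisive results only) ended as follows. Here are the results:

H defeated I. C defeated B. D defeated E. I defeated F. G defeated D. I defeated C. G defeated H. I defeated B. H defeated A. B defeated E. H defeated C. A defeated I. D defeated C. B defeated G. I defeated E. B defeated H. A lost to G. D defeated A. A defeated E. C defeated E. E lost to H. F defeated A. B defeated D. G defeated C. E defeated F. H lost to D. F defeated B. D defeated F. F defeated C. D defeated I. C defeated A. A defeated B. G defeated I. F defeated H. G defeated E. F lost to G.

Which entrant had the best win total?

G

Win totals: A 3, B 4, C 3, D 6, E 1, F 4, G 7, H 4, I 4.
G leads with 7 wins (next highest: 6).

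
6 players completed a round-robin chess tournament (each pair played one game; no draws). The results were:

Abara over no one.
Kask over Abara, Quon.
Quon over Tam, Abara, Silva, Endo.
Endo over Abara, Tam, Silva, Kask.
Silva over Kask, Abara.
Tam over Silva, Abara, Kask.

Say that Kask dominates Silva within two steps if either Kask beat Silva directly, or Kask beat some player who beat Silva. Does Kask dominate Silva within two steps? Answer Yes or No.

Yes

Kask did not beat Silva directly.
Kask beat Quon, Abara. Of those, Quon beat Silva.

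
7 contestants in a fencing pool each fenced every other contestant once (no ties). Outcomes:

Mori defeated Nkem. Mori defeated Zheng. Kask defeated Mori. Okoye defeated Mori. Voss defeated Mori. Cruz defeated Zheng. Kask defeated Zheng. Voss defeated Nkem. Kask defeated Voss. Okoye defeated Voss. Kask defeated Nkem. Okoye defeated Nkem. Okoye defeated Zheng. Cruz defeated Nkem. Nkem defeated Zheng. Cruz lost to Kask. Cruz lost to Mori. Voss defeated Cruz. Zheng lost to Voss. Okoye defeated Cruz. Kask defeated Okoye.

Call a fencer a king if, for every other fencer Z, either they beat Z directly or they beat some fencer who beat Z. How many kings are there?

1

Mori cannot reach Kask, Okoye, Voss in two steps.
Zheng cannot reach Mori, Cruz, Nkem, Kask, Okoye, Voss in two steps.
Cruz cannot reach Mori, Kask, Okoye, Voss in two steps.
Nkem cannot reach Mori, Cruz, Kask, Okoye, Voss in two steps.
Kask reaches everyone (king).
Okoye cannot reach Kask in two steps.
Voss cannot reach Kask, Okoye in two steps.
Kings: Kask — 1.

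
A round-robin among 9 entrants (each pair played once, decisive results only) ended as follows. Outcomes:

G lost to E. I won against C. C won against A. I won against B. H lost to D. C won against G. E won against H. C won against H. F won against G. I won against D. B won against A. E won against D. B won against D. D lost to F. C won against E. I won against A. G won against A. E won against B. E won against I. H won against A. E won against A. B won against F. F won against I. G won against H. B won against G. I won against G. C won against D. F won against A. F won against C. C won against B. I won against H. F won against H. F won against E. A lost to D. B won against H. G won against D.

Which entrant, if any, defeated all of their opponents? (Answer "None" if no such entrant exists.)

None

Highest win total is F with 7 (out of 8 possible).
F lost to B, so no entrant went undefeated.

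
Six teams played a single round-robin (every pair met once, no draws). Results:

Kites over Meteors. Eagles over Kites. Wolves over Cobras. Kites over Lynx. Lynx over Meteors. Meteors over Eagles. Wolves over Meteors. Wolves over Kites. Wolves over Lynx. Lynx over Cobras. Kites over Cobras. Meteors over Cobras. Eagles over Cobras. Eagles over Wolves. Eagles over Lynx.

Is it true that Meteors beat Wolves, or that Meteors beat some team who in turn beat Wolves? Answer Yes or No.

Meteors did not beat Wolves directly.
Meteors beat Cobras, Eagles. Of those, Eagles beat Wolves.

Yes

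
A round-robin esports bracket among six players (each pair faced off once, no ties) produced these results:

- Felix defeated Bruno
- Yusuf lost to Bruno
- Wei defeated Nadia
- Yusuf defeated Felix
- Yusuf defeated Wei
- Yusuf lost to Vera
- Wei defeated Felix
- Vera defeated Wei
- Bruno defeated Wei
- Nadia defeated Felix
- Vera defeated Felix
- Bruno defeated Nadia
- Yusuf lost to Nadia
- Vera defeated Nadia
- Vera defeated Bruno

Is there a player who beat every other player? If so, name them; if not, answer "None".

Vera has 5 wins out of 5 opponents — a perfect record.

Vera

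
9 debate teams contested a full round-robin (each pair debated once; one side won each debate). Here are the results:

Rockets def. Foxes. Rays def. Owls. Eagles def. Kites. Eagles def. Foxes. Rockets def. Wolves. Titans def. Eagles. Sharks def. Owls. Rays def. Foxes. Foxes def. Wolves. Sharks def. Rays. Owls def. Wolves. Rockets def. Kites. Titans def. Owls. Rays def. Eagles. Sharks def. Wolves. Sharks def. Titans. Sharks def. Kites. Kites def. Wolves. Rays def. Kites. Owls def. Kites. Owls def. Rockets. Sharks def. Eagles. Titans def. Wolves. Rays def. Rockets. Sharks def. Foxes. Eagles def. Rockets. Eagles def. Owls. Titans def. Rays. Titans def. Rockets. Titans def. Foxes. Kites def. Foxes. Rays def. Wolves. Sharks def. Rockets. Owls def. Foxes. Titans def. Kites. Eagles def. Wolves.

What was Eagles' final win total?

Eagles' results: beat Owls, Rockets, Wolves, Kites, Foxes; lost to Rays, Titans, Sharks.
That is 5 wins.

5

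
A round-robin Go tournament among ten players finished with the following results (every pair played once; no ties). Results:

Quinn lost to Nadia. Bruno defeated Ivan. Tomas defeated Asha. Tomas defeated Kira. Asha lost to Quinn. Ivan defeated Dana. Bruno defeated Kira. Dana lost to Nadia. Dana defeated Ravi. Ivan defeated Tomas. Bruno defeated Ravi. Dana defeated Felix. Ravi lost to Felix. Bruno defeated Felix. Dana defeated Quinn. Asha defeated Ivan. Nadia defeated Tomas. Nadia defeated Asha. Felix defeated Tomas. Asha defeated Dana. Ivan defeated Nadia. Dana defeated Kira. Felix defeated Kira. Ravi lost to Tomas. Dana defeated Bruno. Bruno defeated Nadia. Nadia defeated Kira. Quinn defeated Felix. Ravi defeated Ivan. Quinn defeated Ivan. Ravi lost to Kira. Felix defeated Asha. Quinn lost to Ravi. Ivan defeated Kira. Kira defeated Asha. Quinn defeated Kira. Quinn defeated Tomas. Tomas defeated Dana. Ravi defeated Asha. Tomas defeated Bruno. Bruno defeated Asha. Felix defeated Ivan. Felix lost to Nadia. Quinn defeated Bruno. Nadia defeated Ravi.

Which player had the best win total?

Win totals: Ravi 3, Dana 5, Nadia 7, Quinn 6, Ivan 4, Bruno 6, Tomas 5, Felix 5, Kira 2, Asha 2.
Nadia leads with 7 wins (next highest: 6).

Nadia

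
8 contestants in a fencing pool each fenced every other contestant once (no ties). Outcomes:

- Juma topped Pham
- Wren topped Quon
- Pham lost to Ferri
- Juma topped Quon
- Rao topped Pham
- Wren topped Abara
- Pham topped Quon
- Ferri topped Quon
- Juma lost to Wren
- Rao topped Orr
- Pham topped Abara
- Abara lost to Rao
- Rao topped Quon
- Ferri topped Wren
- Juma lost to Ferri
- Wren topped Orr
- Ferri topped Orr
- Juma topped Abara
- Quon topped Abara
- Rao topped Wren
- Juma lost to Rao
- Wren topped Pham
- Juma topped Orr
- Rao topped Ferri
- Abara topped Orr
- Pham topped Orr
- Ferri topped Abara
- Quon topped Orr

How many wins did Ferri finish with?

6

Ferri's results: beat Quon, Orr, Wren, Abara, Juma, Pham; lost to Rao.
That is 6 wins.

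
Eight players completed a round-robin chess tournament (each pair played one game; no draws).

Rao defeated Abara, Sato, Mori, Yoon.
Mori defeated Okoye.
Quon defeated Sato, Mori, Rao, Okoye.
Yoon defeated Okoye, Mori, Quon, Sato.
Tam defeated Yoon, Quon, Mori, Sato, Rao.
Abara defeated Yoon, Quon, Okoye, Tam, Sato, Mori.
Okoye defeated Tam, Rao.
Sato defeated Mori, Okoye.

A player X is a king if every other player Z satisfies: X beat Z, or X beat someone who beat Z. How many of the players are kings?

5

Sato cannot reach Abara, Yoon, Quon in two steps.
Abara reaches everyone (king).
Rao reaches everyone (king).
Yoon cannot reach Abara in two steps.
Tam reaches everyone (king).
Okoye reaches everyone (king).
Quon reaches everyone (king).
Mori cannot reach Sato, Abara, Yoon, Quon in two steps.
Kings: Abara, Rao, Tam, Okoye, Quon — 5.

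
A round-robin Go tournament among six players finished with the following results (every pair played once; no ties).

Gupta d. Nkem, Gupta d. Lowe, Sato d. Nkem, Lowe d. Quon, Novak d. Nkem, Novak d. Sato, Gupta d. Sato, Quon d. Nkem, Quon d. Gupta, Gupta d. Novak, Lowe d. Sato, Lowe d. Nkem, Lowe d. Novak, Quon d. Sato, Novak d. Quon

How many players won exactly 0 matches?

1

Win totals: Quon 3, Lowe 4, Gupta 4, Nkem 0, Novak 3, Sato 1.
Exactly 0: Nkem — 1 player.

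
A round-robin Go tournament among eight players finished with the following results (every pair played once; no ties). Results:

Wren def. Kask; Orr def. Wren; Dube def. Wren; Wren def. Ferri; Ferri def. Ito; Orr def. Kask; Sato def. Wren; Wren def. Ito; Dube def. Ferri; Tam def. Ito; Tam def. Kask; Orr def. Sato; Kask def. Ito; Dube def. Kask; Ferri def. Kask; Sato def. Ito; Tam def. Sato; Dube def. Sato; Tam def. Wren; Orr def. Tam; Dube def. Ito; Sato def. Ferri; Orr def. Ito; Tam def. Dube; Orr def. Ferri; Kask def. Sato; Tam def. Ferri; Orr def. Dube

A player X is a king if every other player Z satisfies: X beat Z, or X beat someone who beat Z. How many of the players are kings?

1

Ferri cannot reach Dube, Tam, Orr, Wren in two steps.
Dube cannot reach Tam, Orr in two steps.
Tam cannot reach Orr in two steps.
Orr reaches everyone (king).
Wren cannot reach Dube, Tam, Orr in two steps.
Kask cannot reach Dube, Tam, Orr in two steps.
Sato cannot reach Dube, Tam, Orr in two steps.
Ito cannot reach Ferri, Dube, Tam, Orr, Wren, Kask, Sato in two steps.
Kings: Orr — 1.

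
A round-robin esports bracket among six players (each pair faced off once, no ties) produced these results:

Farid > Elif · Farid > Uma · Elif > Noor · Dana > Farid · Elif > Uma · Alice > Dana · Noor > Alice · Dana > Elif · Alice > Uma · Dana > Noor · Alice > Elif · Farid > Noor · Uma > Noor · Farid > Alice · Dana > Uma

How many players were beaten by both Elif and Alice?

Elif beat: Noor, Uma.
Alice beat: Elif, Dana, Uma.
Both beat: Uma — 1.

1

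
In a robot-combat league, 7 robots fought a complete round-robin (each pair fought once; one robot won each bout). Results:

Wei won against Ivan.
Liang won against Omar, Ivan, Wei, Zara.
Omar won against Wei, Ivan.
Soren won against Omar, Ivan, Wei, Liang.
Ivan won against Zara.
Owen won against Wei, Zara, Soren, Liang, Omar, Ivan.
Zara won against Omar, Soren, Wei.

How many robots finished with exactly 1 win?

Win totals: Omar 2, Soren 4, Liang 4, Ivan 1, Zara 3, Owen 6, Wei 1.
Exactly 1: Ivan, Wei — 2 robots.

2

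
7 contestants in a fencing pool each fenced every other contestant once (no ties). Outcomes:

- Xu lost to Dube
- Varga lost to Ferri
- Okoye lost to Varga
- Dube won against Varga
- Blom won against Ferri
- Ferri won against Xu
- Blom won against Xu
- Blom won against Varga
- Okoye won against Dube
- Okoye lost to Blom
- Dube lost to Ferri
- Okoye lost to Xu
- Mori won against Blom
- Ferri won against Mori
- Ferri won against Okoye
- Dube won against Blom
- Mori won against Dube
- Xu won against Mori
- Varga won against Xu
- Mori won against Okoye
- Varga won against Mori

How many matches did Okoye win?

1

Okoye's results: beat Dube; lost to Xu, Ferri, Blom, Mori, Varga.
That is 1 win.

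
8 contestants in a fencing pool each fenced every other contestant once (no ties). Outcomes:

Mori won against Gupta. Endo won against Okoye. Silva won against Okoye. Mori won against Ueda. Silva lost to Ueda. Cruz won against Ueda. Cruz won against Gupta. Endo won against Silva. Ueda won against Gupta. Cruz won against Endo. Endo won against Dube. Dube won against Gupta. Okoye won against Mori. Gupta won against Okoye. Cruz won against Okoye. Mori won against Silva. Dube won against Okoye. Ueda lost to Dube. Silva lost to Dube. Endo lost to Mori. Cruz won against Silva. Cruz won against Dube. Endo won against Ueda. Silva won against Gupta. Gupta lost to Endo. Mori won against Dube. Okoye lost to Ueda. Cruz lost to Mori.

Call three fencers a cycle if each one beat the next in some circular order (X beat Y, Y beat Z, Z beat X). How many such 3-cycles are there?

Win totals: Cruz 6, Dube 4, Silva 2, Endo 5, Okoye 1, Mori 6, Gupta 1, Ueda 3.
A fencer with w wins dominates both others in C(w,2) triples; summing gives 15 + 6 + 1 + 10 + 0 + 15 + 0 + 3 = 50 transitive triples.
Total triples C(8,3) = 56, so cyclic triples = 56 − 50 = 6.

6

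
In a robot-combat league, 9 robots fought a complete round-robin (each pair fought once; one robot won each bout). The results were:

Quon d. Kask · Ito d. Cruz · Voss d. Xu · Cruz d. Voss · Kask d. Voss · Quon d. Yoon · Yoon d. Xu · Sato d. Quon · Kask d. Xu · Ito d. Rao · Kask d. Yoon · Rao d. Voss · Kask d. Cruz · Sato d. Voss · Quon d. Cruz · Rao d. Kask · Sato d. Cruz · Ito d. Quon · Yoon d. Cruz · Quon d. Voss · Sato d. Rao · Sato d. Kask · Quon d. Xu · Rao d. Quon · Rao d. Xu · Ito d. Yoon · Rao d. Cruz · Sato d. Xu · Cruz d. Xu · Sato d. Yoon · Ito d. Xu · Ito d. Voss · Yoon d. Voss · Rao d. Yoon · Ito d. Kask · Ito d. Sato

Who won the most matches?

Win totals: Quon 5, Voss 1, Sato 7, Xu 0, Rao 6, Kask 4, Yoon 3, Cruz 2, Ito 8.
Ito leads with 8 wins (next highest: 7).

Ito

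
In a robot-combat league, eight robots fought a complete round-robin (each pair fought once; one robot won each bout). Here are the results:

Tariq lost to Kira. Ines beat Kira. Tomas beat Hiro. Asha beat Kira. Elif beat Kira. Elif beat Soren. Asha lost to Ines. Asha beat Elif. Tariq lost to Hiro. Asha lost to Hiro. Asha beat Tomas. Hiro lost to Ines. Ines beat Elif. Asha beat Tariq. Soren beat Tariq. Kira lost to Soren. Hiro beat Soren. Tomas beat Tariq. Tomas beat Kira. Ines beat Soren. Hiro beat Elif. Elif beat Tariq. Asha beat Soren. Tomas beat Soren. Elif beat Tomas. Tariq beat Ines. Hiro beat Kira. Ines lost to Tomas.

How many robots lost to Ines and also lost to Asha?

3

Ines beat: Soren, Hiro, Kira, Asha, Elif.
Asha beat: Soren, Tariq, Kira, Elif, Tomas.
Both beat: Soren, Kira, Elif — 3.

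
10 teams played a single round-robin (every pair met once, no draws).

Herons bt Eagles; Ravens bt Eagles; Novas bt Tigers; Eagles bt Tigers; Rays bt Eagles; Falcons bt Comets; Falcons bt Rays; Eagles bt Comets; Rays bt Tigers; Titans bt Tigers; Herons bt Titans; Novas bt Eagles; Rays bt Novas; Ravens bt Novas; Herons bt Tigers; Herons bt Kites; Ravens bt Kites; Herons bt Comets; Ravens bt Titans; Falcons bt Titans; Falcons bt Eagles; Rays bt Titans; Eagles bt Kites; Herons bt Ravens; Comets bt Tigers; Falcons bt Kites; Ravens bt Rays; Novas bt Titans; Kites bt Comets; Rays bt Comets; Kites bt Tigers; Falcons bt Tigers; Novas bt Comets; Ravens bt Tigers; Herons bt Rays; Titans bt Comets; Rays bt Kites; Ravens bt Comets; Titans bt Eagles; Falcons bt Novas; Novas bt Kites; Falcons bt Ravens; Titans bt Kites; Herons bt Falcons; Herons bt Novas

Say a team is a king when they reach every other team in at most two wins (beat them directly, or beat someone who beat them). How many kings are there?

Ravens cannot reach Herons, Falcons in two steps.
Tigers cannot reach Ravens, Herons, Falcons, Kites, Rays, Comets, Novas, Titans, Eagles in two steps.
Herons reaches everyone (king).
Falcons cannot reach Herons in two steps.
Kites cannot reach Ravens, Herons, Falcons, Rays, Novas, Titans, Eagles in two steps.
Rays cannot reach Ravens, Herons, Falcons in two steps.
Comets cannot reach Ravens, Herons, Falcons, Kites, Rays, Novas, Titans, Eagles in two steps.
Novas cannot reach Ravens, Herons, Falcons, Rays in two steps.
Titans cannot reach Ravens, Herons, Falcons, Rays, Novas in two steps.
Eagles cannot reach Ravens, Herons, Falcons, Rays, Novas, Titans in two steps.
Kings: Herons — 1.

1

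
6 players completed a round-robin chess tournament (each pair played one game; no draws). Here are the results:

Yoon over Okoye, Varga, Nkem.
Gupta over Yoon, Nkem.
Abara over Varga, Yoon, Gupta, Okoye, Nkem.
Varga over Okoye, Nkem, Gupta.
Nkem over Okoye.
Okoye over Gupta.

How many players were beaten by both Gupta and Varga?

1

Gupta beat: Yoon, Nkem.
Varga beat: Okoye, Gupta, Nkem.
Both beat: Nkem — 1.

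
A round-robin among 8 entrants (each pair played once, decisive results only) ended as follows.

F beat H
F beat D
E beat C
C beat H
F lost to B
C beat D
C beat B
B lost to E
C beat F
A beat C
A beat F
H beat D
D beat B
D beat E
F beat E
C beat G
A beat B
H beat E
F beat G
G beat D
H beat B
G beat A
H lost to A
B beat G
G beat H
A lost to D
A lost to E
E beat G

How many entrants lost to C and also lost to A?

C beat: B, D, F, G, H.
A beat: B, C, F, H.
Both beat: B, F, H — 3.

3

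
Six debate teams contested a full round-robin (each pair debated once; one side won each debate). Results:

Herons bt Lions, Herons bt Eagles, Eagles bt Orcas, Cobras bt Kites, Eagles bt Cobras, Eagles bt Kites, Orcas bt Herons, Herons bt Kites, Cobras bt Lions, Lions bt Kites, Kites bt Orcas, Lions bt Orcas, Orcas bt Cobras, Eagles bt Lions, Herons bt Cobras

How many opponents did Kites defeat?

1

Kites' results: beat Orcas; lost to Cobras, Eagles, Herons, Lions.
That is 1 win.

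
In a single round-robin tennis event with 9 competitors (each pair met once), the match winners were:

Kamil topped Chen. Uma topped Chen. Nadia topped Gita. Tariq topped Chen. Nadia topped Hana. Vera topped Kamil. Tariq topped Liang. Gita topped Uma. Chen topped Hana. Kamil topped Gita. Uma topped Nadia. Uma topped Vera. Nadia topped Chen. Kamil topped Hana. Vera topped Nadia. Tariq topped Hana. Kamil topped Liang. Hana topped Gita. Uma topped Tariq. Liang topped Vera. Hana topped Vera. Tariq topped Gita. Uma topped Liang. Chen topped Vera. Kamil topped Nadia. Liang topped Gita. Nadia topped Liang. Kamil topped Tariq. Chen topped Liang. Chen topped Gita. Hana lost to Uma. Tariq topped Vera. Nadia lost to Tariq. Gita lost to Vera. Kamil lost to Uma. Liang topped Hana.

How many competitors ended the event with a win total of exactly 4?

2

Win totals: Uma 7, Hana 2, Chen 4, Nadia 4, Gita 1, Liang 3, Vera 3, Kamil 6, Tariq 6.
Exactly 4: Chen, Nadia — 2 competitors.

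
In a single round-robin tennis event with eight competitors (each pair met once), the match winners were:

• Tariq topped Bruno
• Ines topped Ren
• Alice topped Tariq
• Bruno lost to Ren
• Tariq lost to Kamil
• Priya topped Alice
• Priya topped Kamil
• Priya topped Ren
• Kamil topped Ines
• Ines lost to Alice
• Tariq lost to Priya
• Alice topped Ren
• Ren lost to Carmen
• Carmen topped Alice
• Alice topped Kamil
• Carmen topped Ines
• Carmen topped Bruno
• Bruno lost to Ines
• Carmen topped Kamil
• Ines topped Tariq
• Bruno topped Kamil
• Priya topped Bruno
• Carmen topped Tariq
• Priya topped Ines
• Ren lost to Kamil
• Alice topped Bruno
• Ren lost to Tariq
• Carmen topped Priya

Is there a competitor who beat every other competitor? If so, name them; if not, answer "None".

Carmen has 7 wins out of 7 opponents — a perfect record.

Carmen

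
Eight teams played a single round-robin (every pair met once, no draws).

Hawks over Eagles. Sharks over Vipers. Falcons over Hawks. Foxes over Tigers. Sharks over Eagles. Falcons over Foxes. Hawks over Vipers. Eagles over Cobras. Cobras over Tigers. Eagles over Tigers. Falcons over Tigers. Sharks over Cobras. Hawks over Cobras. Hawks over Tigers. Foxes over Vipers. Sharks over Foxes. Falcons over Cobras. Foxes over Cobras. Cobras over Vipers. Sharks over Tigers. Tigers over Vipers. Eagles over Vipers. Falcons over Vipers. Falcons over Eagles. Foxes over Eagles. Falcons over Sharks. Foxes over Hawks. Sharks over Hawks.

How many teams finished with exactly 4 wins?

1

Win totals: Tigers 1, Sharks 6, Hawks 4, Eagles 3, Falcons 7, Cobras 2, Vipers 0, Foxes 5.
Exactly 4: Hawks — 1 team.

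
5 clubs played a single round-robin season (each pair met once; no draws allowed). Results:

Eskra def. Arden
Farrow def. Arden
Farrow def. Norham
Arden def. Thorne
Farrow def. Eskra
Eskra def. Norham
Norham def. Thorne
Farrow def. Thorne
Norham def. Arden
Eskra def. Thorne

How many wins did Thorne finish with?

0

Thorne's results: beat no one; lost to Arden, Farrow, Norham, Eskra.
That is 0 wins.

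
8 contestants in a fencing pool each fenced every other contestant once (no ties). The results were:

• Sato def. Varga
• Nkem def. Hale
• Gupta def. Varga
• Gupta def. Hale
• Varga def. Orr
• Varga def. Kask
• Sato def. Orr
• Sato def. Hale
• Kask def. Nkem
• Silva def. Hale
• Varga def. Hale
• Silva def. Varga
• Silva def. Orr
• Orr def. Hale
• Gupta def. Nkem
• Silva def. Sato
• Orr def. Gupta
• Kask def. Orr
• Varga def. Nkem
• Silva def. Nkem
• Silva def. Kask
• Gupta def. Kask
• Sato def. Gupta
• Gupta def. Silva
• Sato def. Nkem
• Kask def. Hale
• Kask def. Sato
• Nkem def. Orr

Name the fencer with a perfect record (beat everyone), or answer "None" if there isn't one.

Highest win total is Silva with 6 (out of 7 possible).
Silva lost to Gupta, so no fencer went undefeated.

None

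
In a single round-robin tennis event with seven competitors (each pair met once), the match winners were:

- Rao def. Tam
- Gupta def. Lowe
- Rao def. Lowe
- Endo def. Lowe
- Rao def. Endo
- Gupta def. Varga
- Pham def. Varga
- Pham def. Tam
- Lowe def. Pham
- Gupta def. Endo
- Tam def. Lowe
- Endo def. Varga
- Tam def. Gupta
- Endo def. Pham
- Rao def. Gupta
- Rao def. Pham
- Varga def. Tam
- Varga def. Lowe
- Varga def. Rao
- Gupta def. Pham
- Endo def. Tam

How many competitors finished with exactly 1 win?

Win totals: Pham 2, Lowe 1, Endo 4, Varga 3, Tam 2, Rao 5, Gupta 4.
Exactly 1: Lowe — 1 competitor.

1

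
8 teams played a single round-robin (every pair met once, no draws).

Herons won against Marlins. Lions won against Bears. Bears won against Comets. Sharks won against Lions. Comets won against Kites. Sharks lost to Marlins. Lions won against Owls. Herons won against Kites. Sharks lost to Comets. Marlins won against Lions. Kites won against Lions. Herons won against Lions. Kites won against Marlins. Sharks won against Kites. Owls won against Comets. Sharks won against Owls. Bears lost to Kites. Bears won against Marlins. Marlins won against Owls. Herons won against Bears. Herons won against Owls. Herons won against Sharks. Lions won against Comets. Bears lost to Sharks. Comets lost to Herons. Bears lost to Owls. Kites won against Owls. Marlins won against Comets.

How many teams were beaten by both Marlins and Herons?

4

Marlins beat: Owls, Comets, Sharks, Lions.
Herons beat: Bears, Owls, Comets, Marlins, Sharks, Kites, Lions.
Both beat: Owls, Comets, Sharks, Lions — 4.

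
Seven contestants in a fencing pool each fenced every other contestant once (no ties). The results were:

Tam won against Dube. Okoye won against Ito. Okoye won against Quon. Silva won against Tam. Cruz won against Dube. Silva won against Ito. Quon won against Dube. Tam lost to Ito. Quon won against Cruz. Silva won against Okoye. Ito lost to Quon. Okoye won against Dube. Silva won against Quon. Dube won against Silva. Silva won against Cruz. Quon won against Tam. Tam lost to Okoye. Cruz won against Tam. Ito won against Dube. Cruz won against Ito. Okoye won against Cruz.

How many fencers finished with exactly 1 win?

Win totals: Cruz 3, Okoye 5, Ito 2, Silva 5, Dube 1, Quon 4, Tam 1.
Exactly 1: Dube, Tam — 2 fencers.

2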